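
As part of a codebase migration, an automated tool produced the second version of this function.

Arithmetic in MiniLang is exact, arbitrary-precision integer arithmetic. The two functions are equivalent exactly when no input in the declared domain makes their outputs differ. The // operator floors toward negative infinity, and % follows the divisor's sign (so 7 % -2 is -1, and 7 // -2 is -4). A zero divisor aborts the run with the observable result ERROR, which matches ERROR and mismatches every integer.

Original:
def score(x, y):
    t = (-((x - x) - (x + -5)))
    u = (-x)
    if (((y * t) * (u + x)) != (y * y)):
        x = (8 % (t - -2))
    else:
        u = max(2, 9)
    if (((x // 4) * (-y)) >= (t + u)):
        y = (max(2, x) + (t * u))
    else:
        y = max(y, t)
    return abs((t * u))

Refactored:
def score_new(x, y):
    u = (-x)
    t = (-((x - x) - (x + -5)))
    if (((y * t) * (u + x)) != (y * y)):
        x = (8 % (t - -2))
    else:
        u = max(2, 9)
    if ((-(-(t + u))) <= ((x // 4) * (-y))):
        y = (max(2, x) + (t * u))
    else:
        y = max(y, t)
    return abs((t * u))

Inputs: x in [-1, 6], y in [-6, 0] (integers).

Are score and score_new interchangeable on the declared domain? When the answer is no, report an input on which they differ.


Behavior is preserved: although comparison usage differs, the outputs never diverge.
As a probe, take x=6, y=-3: score runs t becomes 1; next u becomes -6; next (((y * t) * (u + x)) != (y * y)) evaluates to true; next x becomes 2; next (((x // 4) * (-y)) >= (t + u)) evaluates to true; next y becomes -4; next final value 6; score_new runs u becomes -6; next t becomes 1; next (((y * t) * (u + x)) != (y * y)) evaluates to true; next x becomes 2; next ((-(-(t + u))) <= ((x // 4) * (-y))) evaluates to true; next y becomes -4; next final value 6; both end at 6.
Every one of the 56 inputs gives matching results.
verdict: equivalent


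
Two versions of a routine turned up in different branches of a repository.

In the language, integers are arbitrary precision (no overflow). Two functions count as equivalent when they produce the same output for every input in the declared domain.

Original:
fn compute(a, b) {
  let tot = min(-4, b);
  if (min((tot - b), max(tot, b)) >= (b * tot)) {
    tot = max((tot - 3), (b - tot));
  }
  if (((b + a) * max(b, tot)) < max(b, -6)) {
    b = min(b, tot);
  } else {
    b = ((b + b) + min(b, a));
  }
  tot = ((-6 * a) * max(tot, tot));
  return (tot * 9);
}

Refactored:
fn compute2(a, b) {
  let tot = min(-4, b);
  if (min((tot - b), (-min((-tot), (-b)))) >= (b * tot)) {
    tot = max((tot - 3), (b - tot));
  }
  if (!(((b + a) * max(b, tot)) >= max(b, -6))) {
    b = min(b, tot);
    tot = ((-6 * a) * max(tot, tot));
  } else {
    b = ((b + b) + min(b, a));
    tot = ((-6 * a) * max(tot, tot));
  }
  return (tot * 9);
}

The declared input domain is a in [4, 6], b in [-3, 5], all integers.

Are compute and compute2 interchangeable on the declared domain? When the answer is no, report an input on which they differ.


Side by side, the visible changes include: statement counts differ; arithmetic usage differs; boolean connective usage differs; comparison usage differs; constant usage differs; min/max/abs usage differs.
One worked example (a=5, b=1) — compute: tot = -4; (min((tot - b), max(tot, b)) >= (b * tot)) -> false; (((b + a) * max(b, tot)) < max(b, -6)) -> false; b = 3; tot = 120; return 1080; compute2: tot = -4; (min((tot - b), (-min((-tot), (-b)))) >= (b * tot)) -> false; (!(((b + a) * max(b, tot)) >= max(b, -6))) -> false; b = 3; tot = 120; return 1080; agreement on 1080.
Sweeping the whole domain (27 inputs) finds no disagreement.
verdict: equivalent


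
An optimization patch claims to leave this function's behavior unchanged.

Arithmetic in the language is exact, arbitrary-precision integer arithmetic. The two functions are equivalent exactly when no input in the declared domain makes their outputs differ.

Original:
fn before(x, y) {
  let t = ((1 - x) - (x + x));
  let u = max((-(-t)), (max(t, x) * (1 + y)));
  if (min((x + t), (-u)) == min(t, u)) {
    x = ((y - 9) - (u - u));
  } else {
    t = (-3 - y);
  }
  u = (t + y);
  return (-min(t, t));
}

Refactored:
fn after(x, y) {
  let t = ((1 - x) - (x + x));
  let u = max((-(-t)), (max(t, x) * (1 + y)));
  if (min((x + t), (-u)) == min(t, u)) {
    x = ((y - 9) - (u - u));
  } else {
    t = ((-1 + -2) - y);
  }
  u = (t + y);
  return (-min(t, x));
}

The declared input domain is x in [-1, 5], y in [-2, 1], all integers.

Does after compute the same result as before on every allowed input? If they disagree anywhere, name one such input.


These are not equivalent — on x=1, y=1 the outputs split (2 vs 8).
before: t=-2, then u=2, then (min((x + t), (-u)) == min(t, u)) is true, then x=-8, then u=-1, then returns 2
after: t=-2, then u=2, then (min((x + t), (-u)) == min(t, u)) is true, then x=-8, then u=-1, then returns 8
verdict: not equivalent; witness: x=1, y=1


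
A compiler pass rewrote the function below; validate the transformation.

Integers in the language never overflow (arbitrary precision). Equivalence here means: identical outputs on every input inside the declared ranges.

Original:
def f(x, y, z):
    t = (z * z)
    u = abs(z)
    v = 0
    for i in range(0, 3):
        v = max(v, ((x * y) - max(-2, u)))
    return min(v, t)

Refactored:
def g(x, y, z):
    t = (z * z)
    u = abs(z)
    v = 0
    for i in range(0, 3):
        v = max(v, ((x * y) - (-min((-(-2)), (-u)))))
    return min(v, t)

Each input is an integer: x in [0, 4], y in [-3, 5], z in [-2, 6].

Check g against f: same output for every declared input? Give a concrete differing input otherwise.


The two are interchangeable: min/max/abs usage differs, and every declared input agrees.
Tracing x=2, y=4, z=1: f: t=1, then u=1, then v=0, then (i=0), then v=7, then (i=1), then v=7, then (i=2), then v=7, then returns 1 | g: t=1, then u=1, then v=0, then (i=0), then v=7, then (i=1), then v=7, then (i=2), then v=7, then returns 1 — matching result 1.
An exhaustive pass over the 405 declared inputs shows identical outputs.
verdict: equivalent


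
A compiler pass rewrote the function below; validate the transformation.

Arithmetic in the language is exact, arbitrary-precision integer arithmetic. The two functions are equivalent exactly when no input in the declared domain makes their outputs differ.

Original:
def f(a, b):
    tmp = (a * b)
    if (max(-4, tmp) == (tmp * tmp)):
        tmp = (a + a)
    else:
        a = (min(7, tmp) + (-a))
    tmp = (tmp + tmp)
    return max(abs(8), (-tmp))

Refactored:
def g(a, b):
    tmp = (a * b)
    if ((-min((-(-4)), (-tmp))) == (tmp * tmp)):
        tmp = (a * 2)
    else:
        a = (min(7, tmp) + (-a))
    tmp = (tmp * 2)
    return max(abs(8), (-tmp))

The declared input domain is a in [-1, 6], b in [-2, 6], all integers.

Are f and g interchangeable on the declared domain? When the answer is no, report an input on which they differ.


Changes here: constant usage differs, plus arithmetic usage differs, plus min/max/abs usage differs; the full 72-point sweep finds no disagreement.
verdict: equivalent


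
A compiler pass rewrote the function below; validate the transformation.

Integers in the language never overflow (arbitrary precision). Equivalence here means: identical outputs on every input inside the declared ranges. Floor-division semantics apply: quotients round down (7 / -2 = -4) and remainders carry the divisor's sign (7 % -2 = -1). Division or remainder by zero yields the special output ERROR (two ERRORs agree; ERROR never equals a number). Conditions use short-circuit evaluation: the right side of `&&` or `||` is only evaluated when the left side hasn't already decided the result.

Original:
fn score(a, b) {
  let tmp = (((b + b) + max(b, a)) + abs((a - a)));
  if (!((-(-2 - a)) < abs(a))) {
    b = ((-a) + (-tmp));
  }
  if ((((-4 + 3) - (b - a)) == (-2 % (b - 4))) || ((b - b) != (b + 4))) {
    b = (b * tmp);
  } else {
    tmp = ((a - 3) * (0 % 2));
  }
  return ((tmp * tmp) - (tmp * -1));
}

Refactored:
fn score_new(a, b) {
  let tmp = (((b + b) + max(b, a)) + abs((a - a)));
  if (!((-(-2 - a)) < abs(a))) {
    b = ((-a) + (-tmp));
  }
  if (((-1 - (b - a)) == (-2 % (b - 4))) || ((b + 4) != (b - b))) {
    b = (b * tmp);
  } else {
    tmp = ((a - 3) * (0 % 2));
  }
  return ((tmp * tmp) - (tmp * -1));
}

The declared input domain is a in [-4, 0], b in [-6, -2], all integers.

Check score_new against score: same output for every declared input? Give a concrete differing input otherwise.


Reading the diff, among the changes: constant usage differs, plus arithmetic usage differs.
Spot check at a=-1, b=-5 — score: tmp becomes -11; next (!((-(-2 - a)) < abs(a))) evaluates to true; next b becomes 12; next ((((-4 + 3) - (b - a)) == (-2 % (b - 4))) || ((b - b) != (b + 4))) evaluates to true; next b becomes -132; next final value 110. score_new: tmp becomes -11; next (!((-(-2 - a)) < abs(a))) evaluates to true; next b becomes 12; next (((-1 - (b - a)) == (-2 % (b - 4))) || ((b + 4) != (b - b))) evaluates to true; next b becomes -132; next final value 110. Both give 110.
An exhaustive pass over the 25 declared inputs shows identical outputs.
verdict: equivalent


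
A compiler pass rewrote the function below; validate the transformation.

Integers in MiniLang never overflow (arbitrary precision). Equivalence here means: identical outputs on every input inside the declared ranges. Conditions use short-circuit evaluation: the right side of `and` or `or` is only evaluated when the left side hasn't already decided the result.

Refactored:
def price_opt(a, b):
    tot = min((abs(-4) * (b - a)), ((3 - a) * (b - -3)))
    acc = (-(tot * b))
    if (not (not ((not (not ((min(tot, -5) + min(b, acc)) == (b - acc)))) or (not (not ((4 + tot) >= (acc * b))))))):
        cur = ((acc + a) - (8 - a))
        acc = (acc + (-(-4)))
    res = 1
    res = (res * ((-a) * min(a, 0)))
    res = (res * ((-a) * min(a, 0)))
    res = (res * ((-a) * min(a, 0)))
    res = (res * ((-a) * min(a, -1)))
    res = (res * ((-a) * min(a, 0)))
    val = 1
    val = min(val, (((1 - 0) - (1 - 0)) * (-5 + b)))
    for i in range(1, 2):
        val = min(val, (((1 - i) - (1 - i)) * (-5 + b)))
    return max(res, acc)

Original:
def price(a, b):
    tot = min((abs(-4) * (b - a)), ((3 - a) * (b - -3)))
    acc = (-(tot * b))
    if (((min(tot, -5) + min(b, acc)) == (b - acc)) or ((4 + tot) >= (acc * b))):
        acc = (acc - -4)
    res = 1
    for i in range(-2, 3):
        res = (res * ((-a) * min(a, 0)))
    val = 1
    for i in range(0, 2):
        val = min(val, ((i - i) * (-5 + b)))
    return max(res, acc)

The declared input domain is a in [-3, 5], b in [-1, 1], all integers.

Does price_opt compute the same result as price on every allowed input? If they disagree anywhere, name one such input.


Equivalent. The edit looks behavioral (`0` became `-1`), but over these ranges it never changes the outcome.
An exhaustive pass over the 27 declared inputs shows identical outputs.
One worked example (a=5, b=1) — price: tot := -16 | acc := 16 | (((min(tot, -5) + min(b, acc)) == (b - acc)) or ((4 + tot) >= (acc * b))): true | acc := 20 | res := 1 | iter i=-2: | res := 0 | iter i=-1: | res := 0 | iter i=0: | res := 0 | iter i=1: | res := 0 | iter i=2: | res := 0 | val := 1 | iter i=0: | val := 0 | iter i=1: | val := 0 | result 20; price_opt: tot := -16 | acc := 16 | (not (not ((not (not ((min(tot, -5) + min(b, acc)) == (b - acc)))) or (not (not ((4 + tot) >= (acc * b))))))): true | cur := 18 | acc := 20 | res := 1 | res := 0 | res := 0 | res := 0 | res := 0 | res := 0 | val := 1 | val := 0 | iter i=1: | val := 0 | result 20; agreement on 20.
verdict: equivalent


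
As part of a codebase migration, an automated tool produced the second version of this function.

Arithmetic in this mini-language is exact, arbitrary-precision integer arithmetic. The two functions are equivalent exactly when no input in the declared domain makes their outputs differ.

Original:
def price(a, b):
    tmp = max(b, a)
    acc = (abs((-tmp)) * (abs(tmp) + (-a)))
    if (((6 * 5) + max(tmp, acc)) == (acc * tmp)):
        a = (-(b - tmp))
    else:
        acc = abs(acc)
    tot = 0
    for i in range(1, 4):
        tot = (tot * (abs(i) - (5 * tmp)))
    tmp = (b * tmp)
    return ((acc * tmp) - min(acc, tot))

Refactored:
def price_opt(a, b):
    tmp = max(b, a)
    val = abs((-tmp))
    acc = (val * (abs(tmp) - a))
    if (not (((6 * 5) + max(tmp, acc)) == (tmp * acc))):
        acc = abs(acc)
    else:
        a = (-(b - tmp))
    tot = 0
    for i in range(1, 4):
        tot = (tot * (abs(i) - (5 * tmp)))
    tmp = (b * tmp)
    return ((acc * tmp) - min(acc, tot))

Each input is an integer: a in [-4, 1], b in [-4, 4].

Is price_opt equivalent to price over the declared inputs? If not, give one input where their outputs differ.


Equivalent — the differences include local variable names differ; arithmetic usage differs; boolean connective usage differs; statement counts differ, yet no declared input distinguishes the two.
Spot check at a=0, b=1 — price: tmp=1, then acc=1, then (((6 * 5) + max(tmp, acc)) == (acc * tmp)) is false, then acc=1, then tot=0, then (i=1), then tot=0, then (i=2), then tot=0, then (i=3), then tot=0, then tmp=1, then returns 1. price_opt: tmp=1, then val=1, then acc=1, then (not (((6 * 5) + max(tmp, acc)) == (tmp * acc))) is true, then acc=1, then tot=0, then (i=1), then tot=0, then (i=2), then tot=0, then (i=3), then tot=0, then tmp=1, then returns 1. Both give 1.
An exhaustive pass over the 54 declared inputs shows identical outputs.
verdict: equivalent


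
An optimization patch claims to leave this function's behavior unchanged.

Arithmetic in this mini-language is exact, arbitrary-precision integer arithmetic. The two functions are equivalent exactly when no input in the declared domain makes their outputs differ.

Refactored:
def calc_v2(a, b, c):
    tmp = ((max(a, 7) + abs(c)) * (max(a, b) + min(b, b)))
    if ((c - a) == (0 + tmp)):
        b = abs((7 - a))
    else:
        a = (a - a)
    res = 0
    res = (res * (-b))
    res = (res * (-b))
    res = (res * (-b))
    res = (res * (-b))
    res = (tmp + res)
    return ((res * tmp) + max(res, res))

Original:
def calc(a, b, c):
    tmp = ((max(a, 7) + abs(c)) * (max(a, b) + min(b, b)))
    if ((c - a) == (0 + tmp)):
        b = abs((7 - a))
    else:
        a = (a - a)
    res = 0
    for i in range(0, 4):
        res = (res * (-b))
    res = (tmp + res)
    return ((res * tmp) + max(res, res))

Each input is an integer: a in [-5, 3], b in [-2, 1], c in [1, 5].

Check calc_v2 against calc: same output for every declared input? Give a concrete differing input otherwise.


This is a faithful refactor — loop structure differs; and arithmetic usage differs; and local variable names differ; and statement counts differ, but the computed results match everywhere.
Spot check at a=0, b=0, c=1 — calc: tmp becomes 0; next ((c - a) == (0 + tmp)) evaluates to false; next a becomes 0; next res becomes 0; next at i=0:; next res becomes 0; next at i=1:; next res becomes 0; next at i=2:; next res becomes 0; next at i=3:; next res becomes 0; next res becomes 0; next final value 0. calc_v2: tmp becomes 0; next ((c - a) == (0 + tmp)) evaluates to false; next a becomes 0; next res becomes 0; next res becomes 0; next res becomes 0; next res becomes 0; next res becomes 0; next res becomes 0; next final value 0. Both give 0.
Checked all 180 inputs in the declared domain: the outputs agree on every one.
verdict: equivalent


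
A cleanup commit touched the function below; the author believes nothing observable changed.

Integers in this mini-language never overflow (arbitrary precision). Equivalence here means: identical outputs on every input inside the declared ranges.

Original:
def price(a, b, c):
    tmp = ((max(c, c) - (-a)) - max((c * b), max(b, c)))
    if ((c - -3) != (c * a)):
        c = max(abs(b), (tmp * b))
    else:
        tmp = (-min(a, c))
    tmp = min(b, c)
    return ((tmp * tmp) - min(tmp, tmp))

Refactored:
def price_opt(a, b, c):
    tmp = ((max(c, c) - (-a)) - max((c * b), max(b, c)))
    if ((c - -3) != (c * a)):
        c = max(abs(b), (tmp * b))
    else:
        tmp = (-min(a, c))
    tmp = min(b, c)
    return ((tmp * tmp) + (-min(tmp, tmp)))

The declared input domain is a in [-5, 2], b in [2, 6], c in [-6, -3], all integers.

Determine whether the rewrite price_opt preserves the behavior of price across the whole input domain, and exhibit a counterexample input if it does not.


Equivalent — the differences include arithmetic usage differs, yet no declared input distinguishes the two.
One worked example (a=-3, b=4, c=-4) — price: tmp becomes -11; next ((c - -3) != (c * a)) evaluates to true; next c becomes 4; next tmp becomes 4; next final value 12; price_opt: tmp becomes -11; next ((c - -3) != (c * a)) evaluates to true; next c becomes 4; next tmp becomes 4; next final value 12; agreement on 12.
Sweeping the whole domain (160 inputs) finds no disagreement.
verdict: equivalent


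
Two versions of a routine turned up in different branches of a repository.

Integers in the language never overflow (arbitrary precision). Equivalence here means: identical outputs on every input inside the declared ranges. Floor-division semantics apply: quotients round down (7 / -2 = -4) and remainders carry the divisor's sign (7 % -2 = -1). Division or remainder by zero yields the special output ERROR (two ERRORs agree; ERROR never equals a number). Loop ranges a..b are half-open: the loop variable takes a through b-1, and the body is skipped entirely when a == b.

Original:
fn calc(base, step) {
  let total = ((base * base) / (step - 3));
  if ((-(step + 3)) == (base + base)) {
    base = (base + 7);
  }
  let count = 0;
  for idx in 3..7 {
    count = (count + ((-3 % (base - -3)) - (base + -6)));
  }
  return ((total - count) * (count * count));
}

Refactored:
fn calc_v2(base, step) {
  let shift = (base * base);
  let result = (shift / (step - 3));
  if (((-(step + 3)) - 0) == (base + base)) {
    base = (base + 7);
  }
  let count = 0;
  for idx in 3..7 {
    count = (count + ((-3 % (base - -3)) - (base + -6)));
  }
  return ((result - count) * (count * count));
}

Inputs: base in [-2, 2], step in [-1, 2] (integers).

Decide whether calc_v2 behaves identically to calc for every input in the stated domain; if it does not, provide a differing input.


Reading the diff, among the changes: local variable names differ; also arithmetic usage differs; also constant usage differs; also statement counts differ.
As a probe, take base=-2, step=-1: calc runs total = -1; ((-(step + 3)) == (base + base)) -> false; count = 0; [idx=3]; count = 8; [idx=4]; count = 16; [idx=5]; count = 24; [idx=6]; count = 32; return -33792; calc_v2 runs shift = 4; result = -1; (((-(step + 3)) - 0) == (base + base)) -> false; count = 0; [idx=3]; count = 8; [idx=4]; count = 16; [idx=5]; count = 24; [idx=6]; count = 32; return -33792; both end at -33792.
An exhaustive pass over the 20 declared inputs shows identical outputs.
verdict: equivalent


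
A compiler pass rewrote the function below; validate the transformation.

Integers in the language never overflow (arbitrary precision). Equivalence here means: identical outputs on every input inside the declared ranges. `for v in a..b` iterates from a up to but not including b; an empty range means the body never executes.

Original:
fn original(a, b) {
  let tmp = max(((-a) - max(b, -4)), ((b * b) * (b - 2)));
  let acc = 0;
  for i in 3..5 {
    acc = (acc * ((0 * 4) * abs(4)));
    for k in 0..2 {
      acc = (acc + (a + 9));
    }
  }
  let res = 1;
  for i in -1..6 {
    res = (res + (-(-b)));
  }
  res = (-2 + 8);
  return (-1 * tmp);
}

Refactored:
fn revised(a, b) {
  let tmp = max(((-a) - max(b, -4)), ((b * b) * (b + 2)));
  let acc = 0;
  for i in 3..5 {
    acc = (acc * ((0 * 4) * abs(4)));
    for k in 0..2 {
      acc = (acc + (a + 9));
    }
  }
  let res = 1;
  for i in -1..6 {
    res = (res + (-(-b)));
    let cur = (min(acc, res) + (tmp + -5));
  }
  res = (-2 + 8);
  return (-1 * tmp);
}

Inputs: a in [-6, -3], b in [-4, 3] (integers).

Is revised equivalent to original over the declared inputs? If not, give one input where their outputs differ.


There is a counterexample at a=-6, b=2: -4 on one side, -16 on the other.
original: tmp becomes 4; next acc becomes 0; next at i=3:; next acc becomes 0; next at k=0:; next acc becomes 3; next at k=1:; next acc becomes 6; next at i=4:; next acc becomes 0; next at k=0:; next acc becomes 3; next at k=1:; next acc becomes 6; next res becomes 1; next at i=-1:; next res becomes 3; next at i=0:; next res becomes 5; next at i=1:; next res becomes 7; next at i=2:; next res becomes 9; next at i=3:; next res becomes 11; next at i=4:; next res becomes 13; next at i=5:; next res becomes 15; next res becomes 6; next final value -4
revised: tmp becomes 16; next acc becomes 0; next at i=3:; next acc becomes 0; next at k=0:; next acc becomes 3; next at k=1:; next acc becomes 6; next at i=4:; next acc becomes 0; next at k=0:; next acc becomes 3; next at k=1:; next acc becomes 6; next res becomes 1; next at i=-1:; next res becomes 3; next cur becomes 14; next at i=0:; next res becomes 5; next cur becomes 16; next at i=1:; next res becomes 7; next cur becomes 17; next at i=2:; next res becomes 9; next cur becomes 17; next at i=3:; next res becomes 11; next cur becomes 17; next at i=4:; next res becomes 13; next cur becomes 17; next at i=5:; next res becomes 15; next cur becomes 17; next res becomes 6; next final value -16
verdict: not equivalent; witness: a=-6, b=2


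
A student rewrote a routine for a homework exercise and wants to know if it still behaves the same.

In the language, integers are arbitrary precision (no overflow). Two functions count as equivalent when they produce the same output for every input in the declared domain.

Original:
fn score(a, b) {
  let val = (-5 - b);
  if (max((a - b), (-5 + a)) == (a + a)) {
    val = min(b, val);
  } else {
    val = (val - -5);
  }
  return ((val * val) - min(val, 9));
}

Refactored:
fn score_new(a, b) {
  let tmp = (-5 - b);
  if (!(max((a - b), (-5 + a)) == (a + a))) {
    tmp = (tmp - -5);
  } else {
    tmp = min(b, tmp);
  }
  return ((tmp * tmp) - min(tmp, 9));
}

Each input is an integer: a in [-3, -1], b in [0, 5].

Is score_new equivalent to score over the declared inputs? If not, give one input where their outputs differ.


Differences: local variable names differ, plus boolean connective usage differs — yet all 18 inputs agree.
verdict: equivalent


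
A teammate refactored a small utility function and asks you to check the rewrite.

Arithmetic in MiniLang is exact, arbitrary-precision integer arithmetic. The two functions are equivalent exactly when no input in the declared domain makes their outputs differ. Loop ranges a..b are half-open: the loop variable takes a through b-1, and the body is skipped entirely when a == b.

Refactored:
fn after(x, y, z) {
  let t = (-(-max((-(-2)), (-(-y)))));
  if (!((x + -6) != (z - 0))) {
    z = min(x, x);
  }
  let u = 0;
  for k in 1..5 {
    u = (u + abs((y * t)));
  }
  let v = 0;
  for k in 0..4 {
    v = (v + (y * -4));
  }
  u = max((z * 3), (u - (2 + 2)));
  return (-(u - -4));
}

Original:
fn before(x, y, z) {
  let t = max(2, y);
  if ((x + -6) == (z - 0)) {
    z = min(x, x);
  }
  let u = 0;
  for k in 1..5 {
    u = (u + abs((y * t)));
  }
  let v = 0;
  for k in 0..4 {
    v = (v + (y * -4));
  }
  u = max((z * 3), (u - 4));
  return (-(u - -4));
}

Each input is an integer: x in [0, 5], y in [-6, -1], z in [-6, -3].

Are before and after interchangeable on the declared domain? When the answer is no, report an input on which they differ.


Differences: constant usage differs; also arithmetic usage differs; also comparison usage differs; also boolean connective usage differs — yet all 144 inputs agree.
verdict: equivalent


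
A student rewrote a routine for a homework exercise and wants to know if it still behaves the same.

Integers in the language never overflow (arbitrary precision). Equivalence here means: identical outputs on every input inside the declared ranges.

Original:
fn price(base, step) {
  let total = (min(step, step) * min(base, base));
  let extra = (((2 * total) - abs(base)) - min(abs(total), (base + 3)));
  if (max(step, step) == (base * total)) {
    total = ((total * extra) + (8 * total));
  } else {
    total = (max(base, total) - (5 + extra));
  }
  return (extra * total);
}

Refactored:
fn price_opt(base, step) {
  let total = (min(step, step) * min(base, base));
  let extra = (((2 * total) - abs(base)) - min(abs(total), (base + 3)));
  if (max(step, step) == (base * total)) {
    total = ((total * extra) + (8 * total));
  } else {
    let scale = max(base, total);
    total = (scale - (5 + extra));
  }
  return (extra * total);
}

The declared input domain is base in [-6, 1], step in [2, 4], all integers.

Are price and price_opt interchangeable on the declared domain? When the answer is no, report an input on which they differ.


Although statement counts differ, plus local variable names differ, 24/24 inputs agree.
verdict: equivalent


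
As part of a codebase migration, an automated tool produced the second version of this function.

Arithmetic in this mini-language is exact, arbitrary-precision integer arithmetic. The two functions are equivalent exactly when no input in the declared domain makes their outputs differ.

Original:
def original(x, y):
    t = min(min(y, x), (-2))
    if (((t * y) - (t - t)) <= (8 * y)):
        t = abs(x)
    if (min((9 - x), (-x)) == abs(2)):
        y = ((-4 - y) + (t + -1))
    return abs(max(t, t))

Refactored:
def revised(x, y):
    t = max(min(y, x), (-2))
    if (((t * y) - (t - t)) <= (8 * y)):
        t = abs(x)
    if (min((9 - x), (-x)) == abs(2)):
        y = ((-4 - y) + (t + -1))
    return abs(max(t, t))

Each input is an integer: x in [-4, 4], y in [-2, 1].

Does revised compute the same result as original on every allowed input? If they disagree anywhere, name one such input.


x=-4, y=-2 yields 4 from original but 2 from revised.
verdict: not equivalent; witness: x=-4, y=-2


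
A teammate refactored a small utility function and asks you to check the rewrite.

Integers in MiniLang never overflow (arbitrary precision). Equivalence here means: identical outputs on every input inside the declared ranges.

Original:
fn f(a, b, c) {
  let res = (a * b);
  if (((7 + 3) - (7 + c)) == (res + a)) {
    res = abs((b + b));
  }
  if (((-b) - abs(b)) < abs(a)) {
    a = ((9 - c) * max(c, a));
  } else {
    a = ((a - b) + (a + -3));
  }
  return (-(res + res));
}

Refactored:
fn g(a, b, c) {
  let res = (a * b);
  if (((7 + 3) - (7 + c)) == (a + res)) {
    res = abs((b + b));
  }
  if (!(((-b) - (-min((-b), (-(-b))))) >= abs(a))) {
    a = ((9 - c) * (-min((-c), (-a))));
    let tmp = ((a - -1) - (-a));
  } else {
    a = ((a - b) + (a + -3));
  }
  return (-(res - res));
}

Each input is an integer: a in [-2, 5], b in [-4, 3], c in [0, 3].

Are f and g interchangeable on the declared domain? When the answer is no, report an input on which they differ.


Not equivalent: a=-2, b=-4, c=0 separates them (-16 vs 0).
f: res=8, then (((7 + 3) - (7 + c)) == (res + a)) is false, then (((-b) - abs(b)) < abs(a)) is true, then a=0, then returns -16
g: res=8, then (((7 + 3) - (7 + c)) == (a + res)) is false, then (!(((-b) - (-min((-b), (-(-b))))) >= abs(a))) is true, then a=0, then tmp=1, then returns 0
verdict: not equivalent; witness: a=-2, b=-4, c=0


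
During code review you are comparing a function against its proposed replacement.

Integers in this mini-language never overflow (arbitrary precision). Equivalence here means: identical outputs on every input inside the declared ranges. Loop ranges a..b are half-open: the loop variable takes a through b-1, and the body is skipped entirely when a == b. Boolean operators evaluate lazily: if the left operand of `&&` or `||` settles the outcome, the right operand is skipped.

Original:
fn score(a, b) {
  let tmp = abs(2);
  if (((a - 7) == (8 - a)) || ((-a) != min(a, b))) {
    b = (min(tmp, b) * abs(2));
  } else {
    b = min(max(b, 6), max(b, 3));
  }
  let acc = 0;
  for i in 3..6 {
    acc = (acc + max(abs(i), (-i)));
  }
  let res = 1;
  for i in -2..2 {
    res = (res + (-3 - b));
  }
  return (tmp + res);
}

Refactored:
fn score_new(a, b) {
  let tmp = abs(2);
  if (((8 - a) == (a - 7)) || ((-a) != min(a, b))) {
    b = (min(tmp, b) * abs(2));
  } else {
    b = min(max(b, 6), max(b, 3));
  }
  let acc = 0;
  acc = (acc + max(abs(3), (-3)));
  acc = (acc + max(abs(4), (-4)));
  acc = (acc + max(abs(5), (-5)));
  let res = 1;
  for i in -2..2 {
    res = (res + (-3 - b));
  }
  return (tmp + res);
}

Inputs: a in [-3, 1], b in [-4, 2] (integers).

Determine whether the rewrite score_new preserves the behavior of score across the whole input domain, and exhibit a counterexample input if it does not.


Although statement counts differ; also arithmetic usage differs; also min/max/abs usage differs; also constant usage differs; also loop structure differs, 35/35 inputs agree.
verdict: equivalent


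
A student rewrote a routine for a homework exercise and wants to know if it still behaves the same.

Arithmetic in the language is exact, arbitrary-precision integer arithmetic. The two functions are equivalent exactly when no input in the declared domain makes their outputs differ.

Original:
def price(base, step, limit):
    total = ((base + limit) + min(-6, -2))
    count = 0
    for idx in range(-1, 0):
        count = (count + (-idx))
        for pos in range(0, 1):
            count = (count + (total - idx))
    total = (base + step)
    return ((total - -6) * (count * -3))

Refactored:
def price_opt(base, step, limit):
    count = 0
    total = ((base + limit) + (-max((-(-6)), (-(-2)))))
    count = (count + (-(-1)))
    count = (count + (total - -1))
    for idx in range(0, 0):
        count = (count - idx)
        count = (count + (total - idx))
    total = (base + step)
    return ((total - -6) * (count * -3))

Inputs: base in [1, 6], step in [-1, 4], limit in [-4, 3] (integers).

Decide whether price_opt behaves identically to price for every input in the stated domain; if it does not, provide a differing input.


Behavior is preserved: although local variable names differ, and constant usage differs, and min/max/abs usage differs, and loop structure differs, and arithmetic usage differs, and statement counts differ, the outputs never diverge.
One worked example (base=2, step=-1, limit=-1) — price: total = -5; count = 0; [idx=-1]; count = 1; [pos=0]; count = -3; total = 1; return 63; price_opt: count = 0; total = -5; count = 1; count = -3; the idx loop: no iterations; total = 1; return 63; agreement on 63.
Every one of the 288 inputs gives matching results.
verdict: equivalent


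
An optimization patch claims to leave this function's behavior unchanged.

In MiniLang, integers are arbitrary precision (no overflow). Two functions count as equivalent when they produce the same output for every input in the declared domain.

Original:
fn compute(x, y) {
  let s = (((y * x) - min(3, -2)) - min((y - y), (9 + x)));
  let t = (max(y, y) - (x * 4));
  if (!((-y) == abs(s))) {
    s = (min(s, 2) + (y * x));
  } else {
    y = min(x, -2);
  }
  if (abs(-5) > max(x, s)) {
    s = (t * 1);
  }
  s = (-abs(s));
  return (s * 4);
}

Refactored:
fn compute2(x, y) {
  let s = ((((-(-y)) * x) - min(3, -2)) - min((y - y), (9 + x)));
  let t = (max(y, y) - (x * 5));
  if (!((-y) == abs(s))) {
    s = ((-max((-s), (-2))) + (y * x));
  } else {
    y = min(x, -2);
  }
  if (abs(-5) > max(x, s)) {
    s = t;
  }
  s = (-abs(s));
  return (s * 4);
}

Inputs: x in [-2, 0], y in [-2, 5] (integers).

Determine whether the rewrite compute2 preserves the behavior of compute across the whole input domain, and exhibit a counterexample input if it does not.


There is a counterexample at x=-2, y=-1: -28 on one side, -36 on the other.
compute: s=4, then t=7, then (!((-y) == abs(s))) is true, then s=4, then (abs(-5) > max(x, s)) is true, then s=7, then s=-7, then returns -28
compute2: s=4, then t=9, then (!((-y) == abs(s))) is true, then s=4, then (abs(-5) > max(x, s)) is true, then s=9, then s=-9, then returns -36
verdict: not equivalent; witness: x=-2, y=-1


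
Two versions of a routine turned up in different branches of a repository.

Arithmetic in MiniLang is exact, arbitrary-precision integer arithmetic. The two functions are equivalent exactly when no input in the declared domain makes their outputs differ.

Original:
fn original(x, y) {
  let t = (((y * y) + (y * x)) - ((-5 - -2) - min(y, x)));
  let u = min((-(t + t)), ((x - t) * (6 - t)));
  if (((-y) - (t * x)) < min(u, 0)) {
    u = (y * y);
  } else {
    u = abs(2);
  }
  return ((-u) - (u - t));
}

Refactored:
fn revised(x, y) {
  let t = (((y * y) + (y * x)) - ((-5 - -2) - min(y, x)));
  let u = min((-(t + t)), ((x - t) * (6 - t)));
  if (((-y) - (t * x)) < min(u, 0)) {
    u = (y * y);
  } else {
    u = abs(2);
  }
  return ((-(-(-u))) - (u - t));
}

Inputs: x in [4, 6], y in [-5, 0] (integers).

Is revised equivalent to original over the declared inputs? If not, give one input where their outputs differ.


Reading the diff, among the changes: same computation, different form.
Spot check at x=6, y=-4 — original: t=-9, then u=18, then (((-y) - (t * x)) < min(u, 0)) is false, then u=2, then returns -13. revised: t=-9, then u=18, then (((-y) - (t * x)) < min(u, 0)) is false, then u=2, then returns -13. Both give -13.
Sweeping the whole domain (18 inputs) finds no disagreement.
verdict: equivalent


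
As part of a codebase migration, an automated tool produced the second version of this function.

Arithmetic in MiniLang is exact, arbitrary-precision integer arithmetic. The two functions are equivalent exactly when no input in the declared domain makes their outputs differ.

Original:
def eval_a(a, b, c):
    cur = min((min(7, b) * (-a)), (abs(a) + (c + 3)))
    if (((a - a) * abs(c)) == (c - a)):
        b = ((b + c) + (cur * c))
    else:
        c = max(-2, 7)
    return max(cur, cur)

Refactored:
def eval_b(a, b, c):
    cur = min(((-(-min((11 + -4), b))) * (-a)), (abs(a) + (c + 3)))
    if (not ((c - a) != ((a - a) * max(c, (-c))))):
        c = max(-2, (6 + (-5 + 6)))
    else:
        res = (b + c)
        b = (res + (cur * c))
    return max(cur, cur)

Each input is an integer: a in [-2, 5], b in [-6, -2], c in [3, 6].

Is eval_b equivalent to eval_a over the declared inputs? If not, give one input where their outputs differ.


The suspicious-looking change has no observable effect anywhere in the declared ranges.
Spot check at a=2, b=-3, c=5 — eval_a: cur becomes 6; next (((a - a) * abs(c)) == (c - a)) evaluates to false; next c becomes 7; next final value 6. eval_b: cur becomes 6; next (not ((c - a) != ((a - a) * max(c, (-c))))) evaluates to false; next res becomes 2; next b becomes 32; next final value 6. Both give 6.
An exhaustive pass over the 160 declared inputs shows identical outputs.
verdict: equivalent


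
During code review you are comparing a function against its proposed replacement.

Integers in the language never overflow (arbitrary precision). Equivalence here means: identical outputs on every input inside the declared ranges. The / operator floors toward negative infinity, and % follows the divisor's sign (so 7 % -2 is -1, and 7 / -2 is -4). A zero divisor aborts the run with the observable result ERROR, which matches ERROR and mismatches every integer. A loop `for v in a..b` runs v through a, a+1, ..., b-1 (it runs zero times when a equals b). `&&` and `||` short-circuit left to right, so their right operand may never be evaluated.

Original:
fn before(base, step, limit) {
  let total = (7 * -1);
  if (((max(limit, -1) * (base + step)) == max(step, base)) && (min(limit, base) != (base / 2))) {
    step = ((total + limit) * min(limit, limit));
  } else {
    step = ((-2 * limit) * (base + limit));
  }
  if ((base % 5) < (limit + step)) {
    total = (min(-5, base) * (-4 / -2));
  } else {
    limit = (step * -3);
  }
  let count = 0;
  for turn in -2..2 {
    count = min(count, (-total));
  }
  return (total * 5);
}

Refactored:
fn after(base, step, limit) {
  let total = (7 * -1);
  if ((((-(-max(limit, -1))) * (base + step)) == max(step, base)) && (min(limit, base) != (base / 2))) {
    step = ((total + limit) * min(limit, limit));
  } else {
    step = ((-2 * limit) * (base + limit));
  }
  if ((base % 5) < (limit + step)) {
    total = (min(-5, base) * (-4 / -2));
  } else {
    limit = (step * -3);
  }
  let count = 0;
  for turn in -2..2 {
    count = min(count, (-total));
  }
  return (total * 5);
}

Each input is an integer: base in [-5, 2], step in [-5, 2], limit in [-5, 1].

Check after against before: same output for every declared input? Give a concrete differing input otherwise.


Behavior is preserved: although same computation, different form, the outputs never diverge.
One worked example (base=0, step=0, limit=-1) — before: total := -7 | (((max(limit, -1) * (base + step)) == max(step, base)) && (min(limit, base) != (base / 2))): true | step := 8 | ((base % 5) < (limit + step)): true | total := -10 | count := 0 | iter turn=-2: | count := 0 | iter turn=-1: | count := 0 | iter turn=0: | count := 0 | iter turn=1: | count := 0 | result -50; after: total := -7 | ((((-(-max(limit, -1))) * (base + step)) == max(step, base)) && (min(limit, base) != (base / 2))): true | step := 8 | ((base % 5) < (limit + step)): true | total := -10 | count := 0 | iter turn=-2: | count := 0 | iter turn=-1: | count := 0 | iter turn=0: | count := 0 | iter turn=1: | count := 0 | result -50; agreement on -50.
An exhaustive pass over the 448 declared inputs shows identical outputs.
verdict: equivalent


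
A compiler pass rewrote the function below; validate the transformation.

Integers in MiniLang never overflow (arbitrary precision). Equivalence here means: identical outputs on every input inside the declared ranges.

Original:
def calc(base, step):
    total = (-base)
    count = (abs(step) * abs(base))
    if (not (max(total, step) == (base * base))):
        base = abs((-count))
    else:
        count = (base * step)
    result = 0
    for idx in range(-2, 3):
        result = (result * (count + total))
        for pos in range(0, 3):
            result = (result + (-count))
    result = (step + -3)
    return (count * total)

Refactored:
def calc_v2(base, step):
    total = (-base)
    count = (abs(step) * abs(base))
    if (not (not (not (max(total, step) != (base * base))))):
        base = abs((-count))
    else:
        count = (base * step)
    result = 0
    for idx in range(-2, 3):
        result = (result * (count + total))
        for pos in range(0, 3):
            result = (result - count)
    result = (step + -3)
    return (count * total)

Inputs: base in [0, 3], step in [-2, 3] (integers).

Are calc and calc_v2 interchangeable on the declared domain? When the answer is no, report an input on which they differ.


Consider the input base=1, step=-2.
calc: total := -1 | count := 2 | (not (max(total, step) == (base * base))): true | base := 2 | result := 0 | iter idx=-2: | result := 0 | iter pos=0: | result := -2 | iter pos=1: | result := -4 | iter pos=2: | result := -6 | iter idx=-1: | result := -6 | iter pos=0: | result := -8 | iter pos=1: | result := -10 | iter pos=2: | result := -12 | iter idx=0: | result := -12 | iter pos=0: | result := -14 | iter pos=1: | result := -16 | iter pos=2: | result := -18 | iter idx=1: | result := -18 | iter pos=0: | result := -20 | iter pos=1: | result := -22 | iter pos=2: | result := -24 | iter idx=2: | result := -24 | iter pos=0: | result := -26 | iter pos=1: | result := -28 | iter pos=2: | result := -30 | result := -5 | result -2
calc_v2: total := -1 | count := 2 | (not (not (not (max(total, step) != (base * base))))): false | count := -2 | result := 0 | iter idx=-2: | result := 0 | iter pos=0: | result := 2 | iter pos=1: | result := 4 | iter pos=2: | result := 6 | iter idx=-1: | result := -18 | iter pos=0: | result := -16 | iter pos=1: | result := -14 | iter pos=2: | result := -12 | iter idx=0: | result := 36 | iter pos=0: | result := 38 | iter pos=1: | result := 40 | iter pos=2: | result := 42 | iter idx=1: | result := -126 | iter pos=0: | result := -124 | iter pos=1: | result := -122 | iter pos=2: | result := -120 | iter idx=2: | result := 360 | iter pos=0: | result := 362 | iter pos=1: | result := 364 | iter pos=2: | result := 366 | result := -5 | result 2
-2 vs 2 — the two versions disagree here.
verdict: not equivalent; witness: base=1, step=-2
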